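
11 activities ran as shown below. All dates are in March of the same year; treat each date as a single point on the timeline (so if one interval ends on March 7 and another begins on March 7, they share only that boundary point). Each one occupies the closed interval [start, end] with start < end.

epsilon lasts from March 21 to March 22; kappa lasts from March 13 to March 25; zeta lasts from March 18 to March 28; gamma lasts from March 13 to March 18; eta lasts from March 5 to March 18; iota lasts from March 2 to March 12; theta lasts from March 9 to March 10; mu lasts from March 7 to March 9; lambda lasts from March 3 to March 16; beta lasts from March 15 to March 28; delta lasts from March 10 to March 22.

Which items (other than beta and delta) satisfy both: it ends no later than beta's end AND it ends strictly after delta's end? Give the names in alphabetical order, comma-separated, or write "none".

kappa, zeta

Conditions: its end is no later than beta's end (X.end <= March 28) AND its end is strictly after delta's end (X.end > March 22).
epsilon: end March 22 <= March 28? ✓; end March 22 > March 22? ✗ → no.
eta: end March 18 <= March 28? ✓; end March 18 > March 22? ✗ → no.
gamma: end March 18 <= March 28? ✓; end March 18 > March 22? ✗ → no.
iota: end March 12 <= March 28? ✓; end March 12 > March 22? ✗ → no.
kappa: end March 25 <= March 28? ✓; end March 25 > March 22? ✓ → yes.
lambda: end March 16 <= March 28? ✓; end March 16 > March 22? ✗ → no.
mu: end March 9 <= March 28? ✓; end March 9 > March 22? ✗ → no.
theta: end March 10 <= March 28? ✓; end March 10 > March 22? ✗ → no.
zeta: end March 28 <= March 28? ✓; end March 28 > March 22? ✓ → yes.
Result: kappa, zeta.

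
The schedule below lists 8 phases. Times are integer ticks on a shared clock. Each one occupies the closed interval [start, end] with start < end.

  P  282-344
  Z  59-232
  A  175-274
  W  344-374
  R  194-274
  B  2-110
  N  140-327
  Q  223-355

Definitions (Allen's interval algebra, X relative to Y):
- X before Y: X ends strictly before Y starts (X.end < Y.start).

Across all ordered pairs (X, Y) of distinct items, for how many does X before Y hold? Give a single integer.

Checking all 56 ordered pairs for relation 'before'; matching pairs in alphabetical order:
(A, P): A before P ✓
(A, W): A before W ✓
(B, A): B before A ✓
(B, N): B before N ✓
(B, P): B before P ✓
(B, Q): B before Q ✓
(B, R): B before R ✓
(B, W): B before W ✓
(N, W): N before W ✓
(R, P): R before P ✓
(R, W): R before W ✓
(Z, P): Z before P ✓
(Z, W): Z before W ✓
Count: 13.

13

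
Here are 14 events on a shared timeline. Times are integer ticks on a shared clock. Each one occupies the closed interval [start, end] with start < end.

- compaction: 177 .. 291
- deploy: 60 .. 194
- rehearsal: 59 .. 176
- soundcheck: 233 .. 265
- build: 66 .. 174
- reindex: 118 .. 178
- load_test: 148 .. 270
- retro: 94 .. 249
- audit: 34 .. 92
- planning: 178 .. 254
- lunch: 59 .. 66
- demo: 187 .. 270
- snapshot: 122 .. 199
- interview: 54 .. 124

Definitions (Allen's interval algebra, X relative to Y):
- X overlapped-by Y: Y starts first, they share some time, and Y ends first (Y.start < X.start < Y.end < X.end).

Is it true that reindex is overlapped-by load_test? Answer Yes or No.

reindex = [118, 178], load_test = [148, 270].
Actual relation of reindex to load_test: overlaps.
Asked whether 'overlapped-by' holds → No.

No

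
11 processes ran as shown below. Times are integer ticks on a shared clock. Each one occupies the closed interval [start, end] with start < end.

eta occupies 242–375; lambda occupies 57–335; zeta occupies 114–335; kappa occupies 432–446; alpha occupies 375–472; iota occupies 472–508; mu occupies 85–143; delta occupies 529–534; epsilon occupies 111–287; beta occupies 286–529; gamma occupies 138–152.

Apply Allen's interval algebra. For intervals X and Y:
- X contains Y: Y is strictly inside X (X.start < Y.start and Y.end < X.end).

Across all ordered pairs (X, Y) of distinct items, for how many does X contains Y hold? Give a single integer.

9

Checking all 110 ordered pairs for relation 'contains'; matching pairs in alphabetical order:
(alpha, kappa): alpha contains kappa ✓
(beta, alpha): beta contains alpha ✓
(beta, iota): beta contains iota ✓
(beta, kappa): beta contains kappa ✓
(epsilon, gamma): epsilon contains gamma ✓
(lambda, epsilon): lambda contains epsilon ✓
(lambda, gamma): lambda contains gamma ✓
(lambda, mu): lambda contains mu ✓
(zeta, gamma): zeta contains gamma ✓
Count: 9.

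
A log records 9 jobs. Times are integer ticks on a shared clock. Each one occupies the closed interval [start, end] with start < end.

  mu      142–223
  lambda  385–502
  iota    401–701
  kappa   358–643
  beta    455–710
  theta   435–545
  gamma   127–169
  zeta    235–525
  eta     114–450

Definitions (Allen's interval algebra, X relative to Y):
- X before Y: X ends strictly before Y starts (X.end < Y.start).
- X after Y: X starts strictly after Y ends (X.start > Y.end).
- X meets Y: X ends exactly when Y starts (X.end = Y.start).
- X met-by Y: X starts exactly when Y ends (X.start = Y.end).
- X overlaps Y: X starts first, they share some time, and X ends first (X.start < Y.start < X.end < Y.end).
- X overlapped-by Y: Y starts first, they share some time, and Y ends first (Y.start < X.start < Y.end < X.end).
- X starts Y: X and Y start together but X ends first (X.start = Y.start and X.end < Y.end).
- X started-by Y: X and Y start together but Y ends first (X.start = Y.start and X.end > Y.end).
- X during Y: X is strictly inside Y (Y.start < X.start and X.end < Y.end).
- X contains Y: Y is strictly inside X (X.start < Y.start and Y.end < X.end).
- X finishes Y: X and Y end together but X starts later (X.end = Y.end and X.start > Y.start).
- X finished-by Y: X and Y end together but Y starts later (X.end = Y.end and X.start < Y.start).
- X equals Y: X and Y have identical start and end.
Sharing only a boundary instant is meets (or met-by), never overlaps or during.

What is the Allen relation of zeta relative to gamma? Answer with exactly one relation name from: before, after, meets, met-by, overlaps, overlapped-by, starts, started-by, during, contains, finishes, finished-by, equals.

after

zeta = [235, 525]; gamma = [127, 169].
Compare endpoints: zeta.start > gamma.start, zeta.start > gamma.end, zeta.end > gamma.start, zeta.end > gamma.end.
That pattern is 'after'.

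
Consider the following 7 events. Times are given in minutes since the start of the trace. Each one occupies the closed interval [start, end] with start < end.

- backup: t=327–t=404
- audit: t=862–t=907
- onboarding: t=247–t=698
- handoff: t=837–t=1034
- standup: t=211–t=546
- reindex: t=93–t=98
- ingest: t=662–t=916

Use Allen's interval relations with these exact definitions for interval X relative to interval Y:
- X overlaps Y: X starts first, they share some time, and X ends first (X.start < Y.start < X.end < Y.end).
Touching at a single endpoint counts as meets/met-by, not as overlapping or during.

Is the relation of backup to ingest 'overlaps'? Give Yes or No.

backup = [t=327, t=404], ingest = [t=662, t=916].
Actual relation of backup to ingest: before.
Asked whether 'overlaps' holds → No.

No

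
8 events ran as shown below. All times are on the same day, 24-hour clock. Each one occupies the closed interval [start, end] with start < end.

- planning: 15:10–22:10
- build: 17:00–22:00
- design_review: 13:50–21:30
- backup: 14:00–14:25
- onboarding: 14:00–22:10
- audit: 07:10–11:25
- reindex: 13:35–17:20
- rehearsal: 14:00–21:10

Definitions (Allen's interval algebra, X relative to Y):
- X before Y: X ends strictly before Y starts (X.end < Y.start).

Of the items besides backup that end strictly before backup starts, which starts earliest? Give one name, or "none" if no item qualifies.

audit

Target backup = [14:00, 14:25].
audit [07:10, 11:25] → before → candidate.
build [17:00, 22:00] → after → excluded.
design_review [13:50, 21:30] → contains → excluded.
onboarding [14:00, 22:10] → started-by → excluded.
planning [15:10, 22:10] → after → excluded.
rehearsal [14:00, 21:10] → started-by → excluded.
reindex [13:35, 17:20] → contains → excluded.
Among candidates, earliest start is 07:10 → audit.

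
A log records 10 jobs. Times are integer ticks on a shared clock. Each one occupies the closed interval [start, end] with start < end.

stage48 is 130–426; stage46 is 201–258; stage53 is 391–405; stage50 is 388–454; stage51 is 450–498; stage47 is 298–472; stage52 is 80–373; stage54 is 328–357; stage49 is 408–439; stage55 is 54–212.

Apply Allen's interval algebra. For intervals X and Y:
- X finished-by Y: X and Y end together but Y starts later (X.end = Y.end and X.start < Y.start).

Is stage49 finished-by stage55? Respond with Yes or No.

No

stage49 = [408, 439], stage55 = [54, 212].
Actual relation of stage49 to stage55: after.
Asked whether 'finished-by' holds → No.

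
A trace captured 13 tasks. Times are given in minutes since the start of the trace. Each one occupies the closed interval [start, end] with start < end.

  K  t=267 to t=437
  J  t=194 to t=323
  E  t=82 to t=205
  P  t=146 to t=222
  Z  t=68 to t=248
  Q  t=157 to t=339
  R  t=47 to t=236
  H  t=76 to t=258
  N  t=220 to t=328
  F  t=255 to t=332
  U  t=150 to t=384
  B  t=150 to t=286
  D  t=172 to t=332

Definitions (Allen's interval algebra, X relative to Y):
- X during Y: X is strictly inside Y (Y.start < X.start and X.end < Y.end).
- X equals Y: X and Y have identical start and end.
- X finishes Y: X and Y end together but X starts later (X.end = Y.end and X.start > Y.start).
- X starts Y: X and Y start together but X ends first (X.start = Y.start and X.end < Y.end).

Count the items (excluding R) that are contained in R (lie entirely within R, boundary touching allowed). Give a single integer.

2

Target R = [t=47, t=236].
B [t=150, t=286] → overlapped-by → no.
D [t=172, t=332] → overlapped-by → no.
E [t=82, t=205] → during → counts.
F [t=255, t=332] → after → no.
H [t=76, t=258] → overlapped-by → no.
J [t=194, t=323] → overlapped-by → no.
K [t=267, t=437] → after → no.
N [t=220, t=328] → overlapped-by → no.
P [t=146, t=222] → during → counts.
Q [t=157, t=339] → overlapped-by → no.
U [t=150, t=384] → overlapped-by → no.
Z [t=68, t=248] → overlapped-by → no.
Total: 2.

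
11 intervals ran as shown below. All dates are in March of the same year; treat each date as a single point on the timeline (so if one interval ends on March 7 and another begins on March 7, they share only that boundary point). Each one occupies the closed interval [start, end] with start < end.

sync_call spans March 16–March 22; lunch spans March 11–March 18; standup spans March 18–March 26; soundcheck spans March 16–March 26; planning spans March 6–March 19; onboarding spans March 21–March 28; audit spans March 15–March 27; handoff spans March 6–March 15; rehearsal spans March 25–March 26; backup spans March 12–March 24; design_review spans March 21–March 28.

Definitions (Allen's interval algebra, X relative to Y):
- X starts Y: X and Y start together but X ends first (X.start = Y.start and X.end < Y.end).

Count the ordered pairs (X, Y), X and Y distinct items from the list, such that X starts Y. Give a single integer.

2

Checking all 110 ordered pairs for relation 'starts'; matching pairs in alphabetical order:
(handoff, planning): handoff starts planning ✓
(sync_call, soundcheck): sync_call starts soundcheck ✓
Count: 2.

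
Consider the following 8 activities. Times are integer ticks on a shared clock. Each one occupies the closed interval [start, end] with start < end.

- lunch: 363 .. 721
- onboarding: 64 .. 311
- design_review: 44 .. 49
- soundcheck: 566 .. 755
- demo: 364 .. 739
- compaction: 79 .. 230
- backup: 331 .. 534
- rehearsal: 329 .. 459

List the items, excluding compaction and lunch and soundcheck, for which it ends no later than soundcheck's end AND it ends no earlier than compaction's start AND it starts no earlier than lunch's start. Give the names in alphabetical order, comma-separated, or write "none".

Conditions: its end is no later than soundcheck's end (X.end <= 755) AND its end is no earlier than compaction's start (X.end >= 79) AND its start is no earlier than lunch's start (X.start >= 363).
backup: end 534 <= 755? ✓; end 534 >= 79? ✓; start 331 >= 363? ✗ → no.
demo: end 739 <= 755? ✓; end 739 >= 79? ✓; start 364 >= 363? ✓ → yes.
design_review: end 49 <= 755? ✓; end 49 >= 79? ✗; start 44 >= 363? ✗ → no.
onboarding: end 311 <= 755? ✓; end 311 >= 79? ✓; start 64 >= 363? ✗ → no.
rehearsal: end 459 <= 755? ✓; end 459 >= 79? ✓; start 329 >= 363? ✗ → no.
Result: demo.

demo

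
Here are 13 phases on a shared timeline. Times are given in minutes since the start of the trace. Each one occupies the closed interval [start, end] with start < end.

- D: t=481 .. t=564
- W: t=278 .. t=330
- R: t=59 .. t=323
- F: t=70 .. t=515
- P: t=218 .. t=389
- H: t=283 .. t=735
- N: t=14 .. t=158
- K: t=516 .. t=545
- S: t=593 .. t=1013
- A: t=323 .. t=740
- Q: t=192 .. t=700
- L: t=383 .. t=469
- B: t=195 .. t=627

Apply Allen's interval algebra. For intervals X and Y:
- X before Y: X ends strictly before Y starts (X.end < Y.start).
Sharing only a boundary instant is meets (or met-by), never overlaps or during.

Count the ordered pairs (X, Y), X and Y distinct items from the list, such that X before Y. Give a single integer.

Checking all 156 ordered pairs for relation 'before'; matching pairs in alphabetical order:
(D, S): D before S ✓
(F, K): F before K ✓
(F, S): F before S ✓
(K, S): K before S ✓
(L, D): L before D ✓
(L, K): L before K ✓
(L, S): L before S ✓
(N, A): N before A ✓
(N, B): N before B ✓
(N, D): N before D ✓
(N, H): N before H ✓
(N, K): N before K ✓
(N, L): N before L ✓
(N, P): N before P ✓
(N, Q): N before Q ✓
(N, S): N before S ✓
(N, W): N before W ✓
(P, D): P before D ✓
(P, K): P before K ✓
(P, S): P before S ✓
(R, D): R before D ✓
(R, K): R before K ✓
(R, L): R before L ✓
(R, S): R before S ✓
... plus 4 further pairs not listed.
Count: 28.

28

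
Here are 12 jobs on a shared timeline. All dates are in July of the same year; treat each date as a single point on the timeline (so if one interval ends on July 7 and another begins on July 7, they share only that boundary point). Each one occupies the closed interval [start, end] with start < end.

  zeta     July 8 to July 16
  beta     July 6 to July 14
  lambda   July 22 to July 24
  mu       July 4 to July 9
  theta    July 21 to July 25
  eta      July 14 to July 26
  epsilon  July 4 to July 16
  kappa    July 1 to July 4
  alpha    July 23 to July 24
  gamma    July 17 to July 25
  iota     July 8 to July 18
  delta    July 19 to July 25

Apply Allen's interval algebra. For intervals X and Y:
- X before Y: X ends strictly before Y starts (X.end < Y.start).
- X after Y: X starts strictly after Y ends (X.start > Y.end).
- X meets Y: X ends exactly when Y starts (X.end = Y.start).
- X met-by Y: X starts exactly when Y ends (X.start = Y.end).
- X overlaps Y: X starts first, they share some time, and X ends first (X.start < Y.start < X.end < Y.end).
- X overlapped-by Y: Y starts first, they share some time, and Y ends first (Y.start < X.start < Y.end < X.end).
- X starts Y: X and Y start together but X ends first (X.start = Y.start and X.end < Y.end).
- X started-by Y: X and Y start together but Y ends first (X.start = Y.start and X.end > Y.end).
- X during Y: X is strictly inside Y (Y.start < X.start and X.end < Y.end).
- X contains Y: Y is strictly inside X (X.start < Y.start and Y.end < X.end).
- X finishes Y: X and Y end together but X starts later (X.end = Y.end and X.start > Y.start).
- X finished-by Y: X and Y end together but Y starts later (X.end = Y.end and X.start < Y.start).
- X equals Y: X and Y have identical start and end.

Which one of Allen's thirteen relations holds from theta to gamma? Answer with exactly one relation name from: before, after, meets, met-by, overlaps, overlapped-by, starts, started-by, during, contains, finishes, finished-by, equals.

finishes

theta = [July 21, July 25]; gamma = [July 17, July 25].
Compare endpoints: theta.start > gamma.start, theta.start < gamma.end, theta.end > gamma.start, theta.end = gamma.end.
That pattern is 'finishes'.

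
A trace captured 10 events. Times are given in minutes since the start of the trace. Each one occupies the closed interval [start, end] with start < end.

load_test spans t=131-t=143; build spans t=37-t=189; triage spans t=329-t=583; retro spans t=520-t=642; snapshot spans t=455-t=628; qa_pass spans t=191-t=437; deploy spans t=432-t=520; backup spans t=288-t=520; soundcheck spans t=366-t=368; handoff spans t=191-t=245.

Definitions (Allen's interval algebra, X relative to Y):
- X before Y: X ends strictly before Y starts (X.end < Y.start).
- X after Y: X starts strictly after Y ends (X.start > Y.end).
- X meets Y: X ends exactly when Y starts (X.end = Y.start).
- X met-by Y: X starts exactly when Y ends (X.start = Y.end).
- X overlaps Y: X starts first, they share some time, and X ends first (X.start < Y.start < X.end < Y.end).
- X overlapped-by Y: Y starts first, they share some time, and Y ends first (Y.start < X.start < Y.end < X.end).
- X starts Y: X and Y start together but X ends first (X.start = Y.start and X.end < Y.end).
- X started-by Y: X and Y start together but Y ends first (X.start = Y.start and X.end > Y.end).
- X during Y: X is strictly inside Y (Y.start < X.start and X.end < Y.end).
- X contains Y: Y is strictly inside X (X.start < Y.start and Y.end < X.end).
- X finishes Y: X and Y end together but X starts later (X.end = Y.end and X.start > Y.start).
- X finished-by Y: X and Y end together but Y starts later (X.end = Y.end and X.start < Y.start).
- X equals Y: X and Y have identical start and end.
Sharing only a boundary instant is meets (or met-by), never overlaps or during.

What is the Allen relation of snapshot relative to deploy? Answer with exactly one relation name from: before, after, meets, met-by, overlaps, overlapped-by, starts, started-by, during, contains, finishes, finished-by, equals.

overlapped-by

snapshot = [t=455, t=628]; deploy = [t=432, t=520].
Compare endpoints: snapshot.start > deploy.start, snapshot.start < deploy.end, snapshot.end > deploy.start, snapshot.end > deploy.end.
That pattern is 'overlapped-by'.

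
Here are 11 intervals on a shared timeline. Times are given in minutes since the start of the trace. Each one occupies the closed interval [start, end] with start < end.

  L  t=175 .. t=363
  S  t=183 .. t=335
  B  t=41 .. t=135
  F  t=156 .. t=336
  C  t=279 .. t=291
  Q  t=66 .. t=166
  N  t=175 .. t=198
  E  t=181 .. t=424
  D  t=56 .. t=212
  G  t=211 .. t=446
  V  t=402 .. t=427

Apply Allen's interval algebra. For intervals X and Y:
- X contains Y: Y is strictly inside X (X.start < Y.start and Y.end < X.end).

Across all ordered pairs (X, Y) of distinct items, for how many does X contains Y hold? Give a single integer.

12

Checking all 110 ordered pairs for relation 'contains'; matching pairs in alphabetical order:
(D, N): D contains N ✓
(D, Q): D contains Q ✓
(E, C): E contains C ✓
(E, S): E contains S ✓
(F, C): F contains C ✓
(F, N): F contains N ✓
(F, S): F contains S ✓
(G, C): G contains C ✓
(G, V): G contains V ✓
(L, C): L contains C ✓
(L, S): L contains S ✓
(S, C): S contains C ✓
Count: 12.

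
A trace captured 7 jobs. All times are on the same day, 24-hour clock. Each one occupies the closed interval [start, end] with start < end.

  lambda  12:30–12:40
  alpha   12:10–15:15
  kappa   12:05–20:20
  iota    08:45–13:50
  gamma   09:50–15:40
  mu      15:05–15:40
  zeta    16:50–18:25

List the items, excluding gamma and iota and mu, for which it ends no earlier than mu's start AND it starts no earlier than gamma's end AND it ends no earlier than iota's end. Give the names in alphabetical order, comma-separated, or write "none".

Conditions: its end is no earlier than mu's start (X.end >= 15:05) AND its start is no earlier than gamma's end (X.start >= 15:40) AND its end is no earlier than iota's end (X.end >= 13:50).
alpha: end 15:15 >= 15:05? ✓; start 12:10 >= 15:40? ✗; end 15:15 >= 13:50? ✓ → no.
kappa: end 20:20 >= 15:05? ✓; start 12:05 >= 15:40? ✗; end 20:20 >= 13:50? ✓ → no.
lambda: end 12:40 >= 15:05? ✗; start 12:30 >= 15:40? ✗; end 12:40 >= 13:50? ✗ → no.
zeta: end 18:25 >= 15:05? ✓; start 16:50 >= 15:40? ✓; end 18:25 >= 13:50? ✓ → yes.
Result: zeta.

zeta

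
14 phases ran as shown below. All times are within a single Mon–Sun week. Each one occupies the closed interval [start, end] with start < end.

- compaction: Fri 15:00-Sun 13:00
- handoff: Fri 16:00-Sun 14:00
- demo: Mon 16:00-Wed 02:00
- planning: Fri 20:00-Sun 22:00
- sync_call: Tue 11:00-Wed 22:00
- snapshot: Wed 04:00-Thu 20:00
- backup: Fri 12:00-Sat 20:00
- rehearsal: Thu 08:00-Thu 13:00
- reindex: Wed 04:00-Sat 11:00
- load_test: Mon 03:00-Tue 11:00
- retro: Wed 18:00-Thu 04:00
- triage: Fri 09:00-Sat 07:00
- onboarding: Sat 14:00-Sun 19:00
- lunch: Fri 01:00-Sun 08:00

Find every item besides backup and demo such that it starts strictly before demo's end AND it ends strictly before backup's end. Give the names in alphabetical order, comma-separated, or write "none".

Conditions: its start is strictly before demo's end (X.start < Wed 02:00) AND its end is strictly before backup's end (X.end < Sat 20:00).
compaction: start Fri 15:00 < Wed 02:00? ✗; end Sun 13:00 < Sat 20:00? ✗ → no.
handoff: start Fri 16:00 < Wed 02:00? ✗; end Sun 14:00 < Sat 20:00? ✗ → no.
load_test: start Mon 03:00 < Wed 02:00? ✓; end Tue 11:00 < Sat 20:00? ✓ → yes.
lunch: start Fri 01:00 < Wed 02:00? ✗; end Sun 08:00 < Sat 20:00? ✗ → no.
onboarding: start Sat 14:00 < Wed 02:00? ✗; end Sun 19:00 < Sat 20:00? ✗ → no.
planning: start Fri 20:00 < Wed 02:00? ✗; end Sun 22:00 < Sat 20:00? ✗ → no.
rehearsal: start Thu 08:00 < Wed 02:00? ✗; end Thu 13:00 < Sat 20:00? ✓ → no.
reindex: start Wed 04:00 < Wed 02:00? ✗; end Sat 11:00 < Sat 20:00? ✓ → no.
retro: start Wed 18:00 < Wed 02:00? ✗; end Thu 04:00 < Sat 20:00? ✓ → no.
snapshot: start Wed 04:00 < Wed 02:00? ✗; end Thu 20:00 < Sat 20:00? ✓ → no.
sync_call: start Tue 11:00 < Wed 02:00? ✓; end Wed 22:00 < Sat 20:00? ✓ → yes.
triage: start Fri 09:00 < Wed 02:00? ✗; end Sat 07:00 < Sat 20:00? ✓ → no.
Result: load_test, sync_call.

load_test, sync_call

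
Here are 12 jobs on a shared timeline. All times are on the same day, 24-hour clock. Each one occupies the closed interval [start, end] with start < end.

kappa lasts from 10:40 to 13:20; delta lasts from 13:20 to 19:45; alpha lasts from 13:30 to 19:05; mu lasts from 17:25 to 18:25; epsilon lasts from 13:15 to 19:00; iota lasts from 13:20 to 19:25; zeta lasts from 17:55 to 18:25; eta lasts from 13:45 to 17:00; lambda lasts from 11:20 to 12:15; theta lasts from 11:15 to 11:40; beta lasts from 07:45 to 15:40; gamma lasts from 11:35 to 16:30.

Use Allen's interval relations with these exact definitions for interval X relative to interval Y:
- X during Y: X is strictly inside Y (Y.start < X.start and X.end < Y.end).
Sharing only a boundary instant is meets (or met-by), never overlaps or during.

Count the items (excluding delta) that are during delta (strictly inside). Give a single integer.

Target delta = [13:20, 19:45].
alpha [13:30, 19:05] → during → counts.
beta [07:45, 15:40] → overlaps → no.
epsilon [13:15, 19:00] → overlaps → no.
eta [13:45, 17:00] → during → counts.
gamma [11:35, 16:30] → overlaps → no.
iota [13:20, 19:25] → starts → no.
kappa [10:40, 13:20] → meets → no.
lambda [11:20, 12:15] → before → no.
mu [17:25, 18:25] → during → counts.
theta [11:15, 11:40] → before → no.
zeta [17:55, 18:25] → during → counts.
Total: 4.

4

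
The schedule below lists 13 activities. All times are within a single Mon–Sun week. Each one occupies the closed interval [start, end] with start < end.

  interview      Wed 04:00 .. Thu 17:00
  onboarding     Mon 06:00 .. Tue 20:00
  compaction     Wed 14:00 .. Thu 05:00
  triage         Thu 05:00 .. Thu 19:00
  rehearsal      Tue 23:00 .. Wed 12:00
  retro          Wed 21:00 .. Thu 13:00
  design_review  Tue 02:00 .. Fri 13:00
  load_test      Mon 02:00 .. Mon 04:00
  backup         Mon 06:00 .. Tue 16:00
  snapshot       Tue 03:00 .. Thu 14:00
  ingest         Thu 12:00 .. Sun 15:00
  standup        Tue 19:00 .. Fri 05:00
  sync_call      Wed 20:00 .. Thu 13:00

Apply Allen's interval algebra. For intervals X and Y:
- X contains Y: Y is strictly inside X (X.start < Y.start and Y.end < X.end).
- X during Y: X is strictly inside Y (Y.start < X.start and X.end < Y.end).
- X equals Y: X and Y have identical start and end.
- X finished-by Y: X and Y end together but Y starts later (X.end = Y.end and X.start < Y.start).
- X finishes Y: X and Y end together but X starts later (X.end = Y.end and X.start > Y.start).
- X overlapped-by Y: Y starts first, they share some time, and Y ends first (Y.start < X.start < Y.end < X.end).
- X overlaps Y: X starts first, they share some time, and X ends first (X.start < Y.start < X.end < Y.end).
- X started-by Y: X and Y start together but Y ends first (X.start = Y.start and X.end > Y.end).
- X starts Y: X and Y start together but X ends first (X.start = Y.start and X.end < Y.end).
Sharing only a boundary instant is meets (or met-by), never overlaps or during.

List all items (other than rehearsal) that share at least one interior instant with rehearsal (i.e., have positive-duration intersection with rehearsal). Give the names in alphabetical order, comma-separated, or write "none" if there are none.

design_review, interview, snapshot, standup

Target rehearsal = [Tue 23:00, Wed 12:00].
backup [Mon 06:00, Tue 16:00] → before → no.
compaction [Wed 14:00, Thu 05:00] → after → no.
design_review [Tue 02:00, Fri 13:00] → contains → yes.
ingest [Thu 12:00, Sun 15:00] → after → no.
interview [Wed 04:00, Thu 17:00] → overlapped-by → yes.
load_test [Mon 02:00, Mon 04:00] → before → no.
onboarding [Mon 06:00, Tue 20:00] → before → no.
retro [Wed 21:00, Thu 13:00] → after → no.
snapshot [Tue 03:00, Thu 14:00] → contains → yes.
standup [Tue 19:00, Fri 05:00] → contains → yes.
sync_call [Wed 20:00, Thu 13:00] → after → no.
triage [Thu 05:00, Thu 19:00] → after → no.
Result: design_review, interview, snapshot, standup.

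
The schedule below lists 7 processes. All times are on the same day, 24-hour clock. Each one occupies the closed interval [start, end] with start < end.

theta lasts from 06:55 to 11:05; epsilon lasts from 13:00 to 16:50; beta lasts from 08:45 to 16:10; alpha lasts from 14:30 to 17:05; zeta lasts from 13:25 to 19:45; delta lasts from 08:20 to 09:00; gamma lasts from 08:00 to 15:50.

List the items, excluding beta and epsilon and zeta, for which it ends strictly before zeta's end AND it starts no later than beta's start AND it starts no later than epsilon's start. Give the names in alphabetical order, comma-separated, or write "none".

Conditions: its end is strictly before zeta's end (X.end < 19:45) AND its start is no later than beta's start (X.start <= 08:45) AND its start is no later than epsilon's start (X.start <= 13:00).
alpha: end 17:05 < 19:45? ✓; start 14:30 <= 08:45? ✗; start 14:30 <= 13:00? ✗ → no.
delta: end 09:00 < 19:45? ✓; start 08:20 <= 08:45? ✓; start 08:20 <= 13:00? ✓ → yes.
gamma: end 15:50 < 19:45? ✓; start 08:00 <= 08:45? ✓; start 08:00 <= 13:00? ✓ → yes.
theta: end 11:05 < 19:45? ✓; start 06:55 <= 08:45? ✓; start 06:55 <= 13:00? ✓ → yes.
Result: delta, gamma, theta.

delta, gamma, theta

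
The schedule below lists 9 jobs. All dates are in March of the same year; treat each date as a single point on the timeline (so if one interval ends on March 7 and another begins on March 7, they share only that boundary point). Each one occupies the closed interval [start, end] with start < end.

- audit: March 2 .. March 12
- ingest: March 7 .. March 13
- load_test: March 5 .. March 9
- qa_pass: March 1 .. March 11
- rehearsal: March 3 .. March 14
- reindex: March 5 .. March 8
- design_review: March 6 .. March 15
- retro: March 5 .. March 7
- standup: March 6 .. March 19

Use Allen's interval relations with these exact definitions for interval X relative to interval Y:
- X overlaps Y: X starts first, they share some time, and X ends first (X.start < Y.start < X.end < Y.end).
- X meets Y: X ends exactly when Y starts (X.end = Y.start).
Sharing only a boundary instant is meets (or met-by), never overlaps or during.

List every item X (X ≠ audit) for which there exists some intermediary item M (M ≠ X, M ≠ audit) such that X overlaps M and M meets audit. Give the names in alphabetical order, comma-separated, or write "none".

Target audit = [March 2, March 12].
Intermediaries M with M meets audit: none.
Union: none.

none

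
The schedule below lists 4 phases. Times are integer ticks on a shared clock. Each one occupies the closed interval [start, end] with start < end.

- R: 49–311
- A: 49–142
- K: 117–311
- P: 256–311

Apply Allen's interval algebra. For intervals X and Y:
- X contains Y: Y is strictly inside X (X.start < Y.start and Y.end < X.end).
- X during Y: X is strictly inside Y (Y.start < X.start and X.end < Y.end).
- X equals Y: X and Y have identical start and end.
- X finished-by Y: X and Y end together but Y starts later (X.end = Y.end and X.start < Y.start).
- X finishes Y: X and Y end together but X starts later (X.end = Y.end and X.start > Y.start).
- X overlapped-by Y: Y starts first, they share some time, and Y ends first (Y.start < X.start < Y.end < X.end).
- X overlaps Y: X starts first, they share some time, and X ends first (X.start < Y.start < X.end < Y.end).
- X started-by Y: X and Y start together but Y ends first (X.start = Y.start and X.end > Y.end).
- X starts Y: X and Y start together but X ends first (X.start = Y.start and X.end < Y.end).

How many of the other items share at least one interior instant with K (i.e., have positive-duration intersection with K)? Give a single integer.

3

Target K = [117, 311].
A [49, 142] → overlaps → counts.
P [256, 311] → finishes → counts.
R [49, 311] → finished-by → counts.
Total: 3.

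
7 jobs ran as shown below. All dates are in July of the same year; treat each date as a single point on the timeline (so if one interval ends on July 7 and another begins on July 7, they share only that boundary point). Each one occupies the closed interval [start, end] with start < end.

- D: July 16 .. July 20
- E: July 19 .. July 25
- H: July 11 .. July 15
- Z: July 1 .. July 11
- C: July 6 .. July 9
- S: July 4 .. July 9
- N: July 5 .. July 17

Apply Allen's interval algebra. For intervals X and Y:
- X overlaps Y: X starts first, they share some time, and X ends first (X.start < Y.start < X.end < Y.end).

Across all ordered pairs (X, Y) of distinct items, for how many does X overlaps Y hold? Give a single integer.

4

Checking all 42 ordered pairs for relation 'overlaps'; matching pairs in alphabetical order:
(D, E): D overlaps E ✓
(N, D): N overlaps D ✓
(S, N): S overlaps N ✓
(Z, N): Z overlaps N ✓
Count: 4.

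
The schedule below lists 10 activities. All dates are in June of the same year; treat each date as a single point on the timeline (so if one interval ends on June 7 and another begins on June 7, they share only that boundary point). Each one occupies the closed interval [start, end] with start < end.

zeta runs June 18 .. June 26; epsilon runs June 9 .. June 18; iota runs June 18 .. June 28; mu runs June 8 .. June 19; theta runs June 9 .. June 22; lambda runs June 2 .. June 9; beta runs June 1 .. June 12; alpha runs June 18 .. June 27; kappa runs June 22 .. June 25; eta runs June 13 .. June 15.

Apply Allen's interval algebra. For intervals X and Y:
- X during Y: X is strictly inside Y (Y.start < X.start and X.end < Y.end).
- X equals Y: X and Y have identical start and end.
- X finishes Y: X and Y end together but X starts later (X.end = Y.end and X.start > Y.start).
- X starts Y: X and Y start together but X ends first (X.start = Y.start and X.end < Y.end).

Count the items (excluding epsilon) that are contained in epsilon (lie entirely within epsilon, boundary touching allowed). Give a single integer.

1

Target epsilon = [June 9, June 18].
alpha [June 18, June 27] → met-by → no.
beta [June 1, June 12] → overlaps → no.
eta [June 13, June 15] → during → counts.
iota [June 18, June 28] → met-by → no.
kappa [June 22, June 25] → after → no.
lambda [June 2, June 9] → meets → no.
mu [June 8, June 19] → contains → no.
theta [June 9, June 22] → started-by → no.
zeta [June 18, June 26] → met-by → no.
Total: 1.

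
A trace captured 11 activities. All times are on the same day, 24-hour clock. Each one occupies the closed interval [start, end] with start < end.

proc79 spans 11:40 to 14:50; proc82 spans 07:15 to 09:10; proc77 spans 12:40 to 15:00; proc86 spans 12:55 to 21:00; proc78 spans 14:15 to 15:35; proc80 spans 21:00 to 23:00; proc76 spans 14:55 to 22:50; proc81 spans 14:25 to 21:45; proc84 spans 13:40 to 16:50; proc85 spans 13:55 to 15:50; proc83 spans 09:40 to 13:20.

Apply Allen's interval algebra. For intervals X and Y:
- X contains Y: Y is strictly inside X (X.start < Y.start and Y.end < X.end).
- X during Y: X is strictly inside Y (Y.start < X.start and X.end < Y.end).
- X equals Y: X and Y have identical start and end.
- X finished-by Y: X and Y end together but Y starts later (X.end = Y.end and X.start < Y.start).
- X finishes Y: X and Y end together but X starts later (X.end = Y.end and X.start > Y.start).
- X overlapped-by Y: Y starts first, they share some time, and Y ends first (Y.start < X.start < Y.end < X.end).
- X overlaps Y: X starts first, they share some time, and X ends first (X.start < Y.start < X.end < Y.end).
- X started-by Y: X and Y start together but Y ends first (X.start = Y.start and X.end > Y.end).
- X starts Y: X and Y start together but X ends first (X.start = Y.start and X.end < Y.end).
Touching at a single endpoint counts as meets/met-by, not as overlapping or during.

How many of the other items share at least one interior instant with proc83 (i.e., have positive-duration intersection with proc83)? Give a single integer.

Target proc83 = [09:40, 13:20].
proc76 [14:55, 22:50] → after → no.
proc77 [12:40, 15:00] → overlapped-by → counts.
proc78 [14:15, 15:35] → after → no.
proc79 [11:40, 14:50] → overlapped-by → counts.
proc80 [21:00, 23:00] → after → no.
proc81 [14:25, 21:45] → after → no.
proc82 [07:15, 09:10] → before → no.
proc84 [13:40, 16:50] → after → no.
proc85 [13:55, 15:50] → after → no.
proc86 [12:55, 21:00] → overlapped-by → counts.
Total: 3.

3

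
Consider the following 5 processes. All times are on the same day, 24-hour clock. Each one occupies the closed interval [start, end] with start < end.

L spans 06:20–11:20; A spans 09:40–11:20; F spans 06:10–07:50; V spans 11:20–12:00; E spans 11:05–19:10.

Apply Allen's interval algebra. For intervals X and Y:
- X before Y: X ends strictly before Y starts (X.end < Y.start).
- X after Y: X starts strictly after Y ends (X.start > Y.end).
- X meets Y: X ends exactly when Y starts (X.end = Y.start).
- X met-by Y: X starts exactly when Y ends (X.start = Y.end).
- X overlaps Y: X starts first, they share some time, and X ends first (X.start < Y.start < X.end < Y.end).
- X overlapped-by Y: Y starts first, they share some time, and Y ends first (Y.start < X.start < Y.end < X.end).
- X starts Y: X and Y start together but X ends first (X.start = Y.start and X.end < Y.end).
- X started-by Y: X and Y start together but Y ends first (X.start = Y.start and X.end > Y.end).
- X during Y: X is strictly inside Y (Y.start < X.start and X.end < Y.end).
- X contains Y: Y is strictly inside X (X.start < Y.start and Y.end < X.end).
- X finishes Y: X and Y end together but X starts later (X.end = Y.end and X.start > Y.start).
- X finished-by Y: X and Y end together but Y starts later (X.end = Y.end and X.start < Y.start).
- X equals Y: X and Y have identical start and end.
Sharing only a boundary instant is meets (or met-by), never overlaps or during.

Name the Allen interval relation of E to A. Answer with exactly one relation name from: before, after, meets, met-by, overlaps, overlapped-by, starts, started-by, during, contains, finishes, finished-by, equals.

overlapped-by

E = [11:05, 19:10]; A = [09:40, 11:20].
Compare endpoints: E.start > A.start, E.start < A.end, E.end > A.start, E.end > A.end.
That pattern is 'overlapped-by'.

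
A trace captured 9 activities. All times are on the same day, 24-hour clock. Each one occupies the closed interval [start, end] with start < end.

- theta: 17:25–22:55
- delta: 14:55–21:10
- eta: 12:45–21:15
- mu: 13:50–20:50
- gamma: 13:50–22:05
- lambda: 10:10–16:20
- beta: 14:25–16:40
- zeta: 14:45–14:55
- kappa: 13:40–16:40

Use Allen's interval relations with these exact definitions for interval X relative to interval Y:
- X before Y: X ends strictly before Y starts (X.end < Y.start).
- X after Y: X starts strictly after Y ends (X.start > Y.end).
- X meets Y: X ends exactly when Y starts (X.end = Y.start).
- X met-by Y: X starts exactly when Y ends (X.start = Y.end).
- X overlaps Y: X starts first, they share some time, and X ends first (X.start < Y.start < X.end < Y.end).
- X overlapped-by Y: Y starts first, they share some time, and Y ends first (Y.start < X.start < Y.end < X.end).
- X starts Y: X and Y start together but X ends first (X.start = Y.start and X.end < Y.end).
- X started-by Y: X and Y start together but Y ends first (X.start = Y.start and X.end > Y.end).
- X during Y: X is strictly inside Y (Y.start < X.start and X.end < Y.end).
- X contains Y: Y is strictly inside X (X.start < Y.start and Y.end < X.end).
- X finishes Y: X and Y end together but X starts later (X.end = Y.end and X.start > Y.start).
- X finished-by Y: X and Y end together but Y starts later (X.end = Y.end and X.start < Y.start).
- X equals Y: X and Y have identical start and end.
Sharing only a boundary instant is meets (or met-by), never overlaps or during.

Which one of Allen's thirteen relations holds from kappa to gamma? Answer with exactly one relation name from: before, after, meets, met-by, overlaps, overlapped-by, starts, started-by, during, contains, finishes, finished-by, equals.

overlaps

kappa = [13:40, 16:40]; gamma = [13:50, 22:05].
Compare endpoints: kappa.start < gamma.start, kappa.start < gamma.end, kappa.end > gamma.start, kappa.end < gamma.end.
That pattern is 'overlaps'.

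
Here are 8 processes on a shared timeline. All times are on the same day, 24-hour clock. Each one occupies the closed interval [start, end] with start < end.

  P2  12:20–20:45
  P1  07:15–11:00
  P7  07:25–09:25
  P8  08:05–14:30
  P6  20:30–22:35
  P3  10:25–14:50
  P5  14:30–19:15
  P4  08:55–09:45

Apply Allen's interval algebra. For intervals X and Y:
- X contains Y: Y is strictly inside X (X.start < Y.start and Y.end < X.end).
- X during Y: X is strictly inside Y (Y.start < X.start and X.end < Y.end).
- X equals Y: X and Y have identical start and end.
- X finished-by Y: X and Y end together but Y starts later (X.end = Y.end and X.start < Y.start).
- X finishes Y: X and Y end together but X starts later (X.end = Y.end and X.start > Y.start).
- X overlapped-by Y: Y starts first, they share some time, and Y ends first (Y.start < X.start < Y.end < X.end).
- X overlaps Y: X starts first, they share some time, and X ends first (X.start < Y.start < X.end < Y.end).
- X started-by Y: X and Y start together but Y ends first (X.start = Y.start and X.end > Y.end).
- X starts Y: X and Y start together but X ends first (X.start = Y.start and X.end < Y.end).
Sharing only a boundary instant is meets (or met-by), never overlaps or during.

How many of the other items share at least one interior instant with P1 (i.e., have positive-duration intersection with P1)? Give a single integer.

4

Target P1 = [07:15, 11:00].
P2 [12:20, 20:45] → after → no.
P3 [10:25, 14:50] → overlapped-by → counts.
P4 [08:55, 09:45] → during → counts.
P5 [14:30, 19:15] → after → no.
P6 [20:30, 22:35] → after → no.
P7 [07:25, 09:25] → during → counts.
P8 [08:05, 14:30] → overlapped-by → counts.
Total: 4.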